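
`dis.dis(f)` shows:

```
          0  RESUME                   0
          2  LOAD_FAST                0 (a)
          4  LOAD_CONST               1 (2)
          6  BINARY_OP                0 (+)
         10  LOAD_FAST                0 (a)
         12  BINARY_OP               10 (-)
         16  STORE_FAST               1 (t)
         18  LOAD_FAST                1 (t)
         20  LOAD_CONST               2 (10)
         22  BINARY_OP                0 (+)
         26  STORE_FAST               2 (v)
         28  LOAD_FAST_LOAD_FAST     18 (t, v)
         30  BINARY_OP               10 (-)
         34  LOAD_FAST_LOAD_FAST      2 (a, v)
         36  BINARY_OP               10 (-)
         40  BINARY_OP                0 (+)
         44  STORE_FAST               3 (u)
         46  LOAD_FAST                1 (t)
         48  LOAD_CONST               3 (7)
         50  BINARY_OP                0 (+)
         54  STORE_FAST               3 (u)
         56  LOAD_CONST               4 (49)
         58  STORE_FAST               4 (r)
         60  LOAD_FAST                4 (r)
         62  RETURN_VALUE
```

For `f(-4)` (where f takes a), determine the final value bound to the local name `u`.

LOAD_FAST a → push -4. Stack: [-4]
LOAD_CONST → push 2. Stack: [-4, 2]
BINARY_OP + → -4 + 2 = -2. Stack: [-2]
LOAD_FAST a → push -4. Stack: [-2, -4]
BINARY_OP - → -2 - -4 = 2. Stack: [2]
STORE_FAST t → t=2. Stack: []
LOAD_FAST t → push 2. Stack: [2]
LOAD_CONST → push 10. Stack: [2, 10]
BINARY_OP + → 2 + 10 = 12. Stack: [12]
STORE_FAST v → v=12. Stack: []
LOAD_FAST_LOAD_FAST t,v → push 2,12. Stack: [2, 12]
BINARY_OP - → 2 - 12 = -10. Stack: [-10]
LOAD_FAST_LOAD_FAST a,v → push -4,12. Stack: [-10, -4, 12]
BINARY_OP - → -4 - 12 = -16. Stack: [-10, -16]
BINARY_OP + → -10 + -16 = -26. Stack: [-26]
STORE_FAST u → u=-26. Stack: []
LOAD_FAST t → push 2. Stack: [2]
LOAD_CONST → push 7. Stack: [2, 7]
BINARY_OP + → 2 + 7 = 9. Stack: [9]
STORE_FAST u → u=9. Stack: []
LOAD_CONST → push 49. Stack: [49]
STORE_FAST r → r=49. Stack: []
LOAD_FAST r → push 49. Stack: [49]
RETURN_VALUE → return 49.

9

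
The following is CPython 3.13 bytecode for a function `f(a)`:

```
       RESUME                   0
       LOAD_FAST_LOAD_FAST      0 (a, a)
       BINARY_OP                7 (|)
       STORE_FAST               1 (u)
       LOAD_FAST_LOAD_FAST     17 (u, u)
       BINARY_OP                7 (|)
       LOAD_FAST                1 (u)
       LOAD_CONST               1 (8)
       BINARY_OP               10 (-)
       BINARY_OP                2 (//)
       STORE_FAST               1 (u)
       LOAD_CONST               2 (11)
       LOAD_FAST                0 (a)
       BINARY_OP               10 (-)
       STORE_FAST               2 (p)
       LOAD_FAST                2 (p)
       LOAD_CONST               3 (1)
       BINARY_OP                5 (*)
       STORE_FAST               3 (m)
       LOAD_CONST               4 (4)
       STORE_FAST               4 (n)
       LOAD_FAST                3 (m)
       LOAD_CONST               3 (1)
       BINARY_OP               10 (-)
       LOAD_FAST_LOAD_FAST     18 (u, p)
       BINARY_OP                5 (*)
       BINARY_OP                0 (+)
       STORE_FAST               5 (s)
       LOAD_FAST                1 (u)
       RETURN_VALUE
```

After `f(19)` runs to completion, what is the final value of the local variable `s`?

-17

LOAD_FAST_LOAD_FAST a,a → push 19,19. Stack: [19, 19]
BINARY_OP | → 19 | 19 = 19. Stack: [19]
STORE_FAST u → u=19. Stack: []
LOAD_FAST_LOAD_FAST u,u → push 19,19. Stack: [19, 19]
BINARY_OP | → 19 | 19 = 19. Stack: [19]
LOAD_FAST u → push 19. Stack: [19, 19]
LOAD_CONST → push 8. Stack: [19, 19, 8]
BINARY_OP - → 19 - 8 = 11. Stack: [19, 11]
BINARY_OP // → 19 // 11 = 1. Stack: [1]
STORE_FAST u → u=1. Stack: []
LOAD_CONST → push 11. Stack: [11]
LOAD_FAST a → push 19. Stack: [11, 19]
BINARY_OP - → 11 - 19 = -8. Stack: [-8]
STORE_FAST p → p=-8. Stack: []
LOAD_FAST p → push -8. Stack: [-8]
LOAD_CONST → push 1. Stack: [-8, 1]
BINARY_OP * → -8 * 1 = -8. Stack: [-8]
STORE_FAST m → m=-8. Stack: []
LOAD_CONST → push 4. Stack: [4]
STORE_FAST n → n=4. Stack: []
LOAD_FAST m → push -8. Stack: [-8]
LOAD_CONST → push 1. Stack: [-8, 1]
BINARY_OP - → -8 - 1 = -9. Stack: [-9]
LOAD_FAST_LOAD_FAST u,p → push 1,-8. Stack: [-9, 1, -8]
BINARY_OP * → 1 * -8 = -8. Stack: [-9, -8]
BINARY_OP + → -9 + -8 = -17. Stack: [-17]
STORE_FAST s → s=-17. Stack: []
LOAD_FAST u → push 1. Stack: [1]
RETURN_VALUE → return 1.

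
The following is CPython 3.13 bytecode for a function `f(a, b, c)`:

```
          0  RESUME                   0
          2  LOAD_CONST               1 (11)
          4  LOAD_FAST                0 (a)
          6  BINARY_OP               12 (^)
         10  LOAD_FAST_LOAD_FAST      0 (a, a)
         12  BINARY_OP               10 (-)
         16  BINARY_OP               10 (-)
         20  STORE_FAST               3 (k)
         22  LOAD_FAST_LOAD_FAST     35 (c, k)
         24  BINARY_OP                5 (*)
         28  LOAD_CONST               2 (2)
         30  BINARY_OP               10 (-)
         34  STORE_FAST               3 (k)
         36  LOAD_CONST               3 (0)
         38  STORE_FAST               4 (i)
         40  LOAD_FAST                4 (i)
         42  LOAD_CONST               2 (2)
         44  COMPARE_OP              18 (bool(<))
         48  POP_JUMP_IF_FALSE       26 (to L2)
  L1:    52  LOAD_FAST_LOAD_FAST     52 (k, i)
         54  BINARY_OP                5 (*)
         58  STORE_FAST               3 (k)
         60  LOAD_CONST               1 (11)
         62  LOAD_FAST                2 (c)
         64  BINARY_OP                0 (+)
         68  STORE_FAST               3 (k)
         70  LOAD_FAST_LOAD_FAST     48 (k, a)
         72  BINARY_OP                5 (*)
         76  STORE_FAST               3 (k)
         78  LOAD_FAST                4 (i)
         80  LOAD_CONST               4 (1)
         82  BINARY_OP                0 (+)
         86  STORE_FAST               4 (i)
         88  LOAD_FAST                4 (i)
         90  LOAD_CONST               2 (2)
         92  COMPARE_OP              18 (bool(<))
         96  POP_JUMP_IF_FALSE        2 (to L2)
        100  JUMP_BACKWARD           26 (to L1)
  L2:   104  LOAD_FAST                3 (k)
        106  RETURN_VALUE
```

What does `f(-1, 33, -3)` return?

LOAD_CONST → push 11. Stack: [11]
LOAD_FAST a → push -1. Stack: [11, -1]
BINARY_OP ^ → 11 ^ -1 = -12. Stack: [-12]
LOAD_FAST_LOAD_FAST a,a → push -1,-1. Stack: [-12, -1, -1]
BINARY_OP - → -1 - -1 = 0. Stack: [-12, 0]
BINARY_OP - → -12 - 0 = -12. Stack: [-12]
STORE_FAST k → k=-12. Stack: []
LOAD_FAST_LOAD_FAST c,k → push -3,-12. Stack: [-3, -12]
BINARY_OP * → -3 * -12 = 36. Stack: [36]
LOAD_CONST → push 2. Stack: [36, 2]
BINARY_OP - → 36 - 2 = 34. Stack: [34]
STORE_FAST k → k=34. Stack: []
LOAD_CONST → push 0. Stack: [0]
STORE_FAST i → i=0. Stack: []
LOAD_FAST i → push 0. Stack: [0]
LOAD_CONST → push 2. Stack: [0, 2]
COMPARE_OP bool(<) → 0 vs 2 = True. Stack: [True]
POP_JUMP_IF_FALSE → pop True; no jump. Stack: []
LOAD_FAST_LOAD_FAST k,i → push 34,0. Stack: [34, 0]
BINARY_OP * → 34 * 0 = 0. Stack: [0]
STORE_FAST k → k=0. Stack: []
LOAD_CONST → push 11. Stack: [11]
LOAD_FAST c → push -3. Stack: [11, -3]
BINARY_OP + → 11 + -3 = 8. Stack: [8]
STORE_FAST k → k=8. Stack: []
LOAD_FAST_LOAD_FAST k,a → push 8,-1. Stack: [8, -1]
BINARY_OP * → 8 * -1 = -8. Stack: [-8]
STORE_FAST k → k=-8. Stack: []
LOAD_FAST i → push 0. Stack: [0]
LOAD_CONST → push 1. Stack: [0, 1]
BINARY_OP + → 0 + 1 = 1. Stack: [1]
STORE_FAST i → i=1. Stack: []
LOAD_FAST i → push 1. Stack: [1]
LOAD_CONST → push 2. Stack: [1, 2]
COMPARE_OP bool(<) → 1 vs 2 = True. Stack: [True]
POP_JUMP_IF_FALSE → pop True; no jump. Stack: []
LOAD_FAST_LOAD_FAST k,i → push -8,1. Stack: [-8, 1]
BINARY_OP * → -8 * 1 = -8. Stack: [-8]
STORE_FAST k → k=-8. Stack: []
LOAD_CONST → push 11. Stack: [11]
LOAD_FAST c → push -3. Stack: [11, -3]
BINARY_OP + → 11 + -3 = 8. Stack: [8]
STORE_FAST k → k=8. Stack: []
LOAD_FAST_LOAD_FAST k,a → push 8,-1. Stack: [8, -1]
BINARY_OP * → 8 * -1 = -8. Stack: [-8]
STORE_FAST k → k=-8. Stack: []
LOAD_FAST i → push 1. Stack: [1]
LOAD_CONST → push 1. Stack: [1, 1]
BINARY_OP + → 1 + 1 = 2. Stack: [2]
STORE_FAST i → i=2. Stack: []
LOAD_FAST i → push 2. Stack: [2]
LOAD_CONST → push 2. Stack: [2, 2]
COMPARE_OP bool(<) → 2 vs 2 = False. Stack: [False]
POP_JUMP_IF_FALSE → pop False; jump. Stack: []
LOAD_FAST k → push -8. Stack: [-8]
RETURN_VALUE → return -8.

-8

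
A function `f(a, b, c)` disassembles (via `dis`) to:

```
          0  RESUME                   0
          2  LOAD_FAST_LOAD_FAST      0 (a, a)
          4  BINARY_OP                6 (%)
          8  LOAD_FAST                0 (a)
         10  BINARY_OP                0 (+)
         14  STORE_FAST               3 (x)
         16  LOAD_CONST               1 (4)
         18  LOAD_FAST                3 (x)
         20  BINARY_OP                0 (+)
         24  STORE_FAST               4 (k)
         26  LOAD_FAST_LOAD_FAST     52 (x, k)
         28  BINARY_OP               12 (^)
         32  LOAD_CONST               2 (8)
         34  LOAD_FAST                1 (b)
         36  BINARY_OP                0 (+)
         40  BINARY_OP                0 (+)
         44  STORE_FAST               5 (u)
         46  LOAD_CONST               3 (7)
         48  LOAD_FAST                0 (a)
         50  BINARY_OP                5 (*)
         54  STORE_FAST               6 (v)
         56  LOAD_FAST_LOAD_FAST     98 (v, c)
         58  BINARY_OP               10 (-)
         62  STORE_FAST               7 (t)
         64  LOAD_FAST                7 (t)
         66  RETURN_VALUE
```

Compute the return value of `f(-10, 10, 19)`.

LOAD_FAST_LOAD_FAST a,a → push -10,-10. Stack: [-10, -10]
BINARY_OP % → -10 % -10 = 0. Stack: [0]
LOAD_FAST a → push -10. Stack: [0, -10]
BINARY_OP + → 0 + -10 = -10. Stack: [-10]
STORE_FAST x → x=-10. Stack: []
LOAD_CONST → push 4. Stack: [4]
LOAD_FAST x → push -10. Stack: [4, -10]
BINARY_OP + → 4 + -10 = -6. Stack: [-6]
STORE_FAST k → k=-6. Stack: []
LOAD_FAST_LOAD_FAST x,k → push -10,-6. Stack: [-10, -6]
BINARY_OP ^ → -10 ^ -6 = 12. Stack: [12]
LOAD_CONST → push 8. Stack: [12, 8]
LOAD_FAST b → push 10. Stack: [12, 8, 10]
BINARY_OP + → 8 + 10 = 18. Stack: [12, 18]
BINARY_OP + → 12 + 18 = 30. Stack: [30]
STORE_FAST u → u=30. Stack: []
LOAD_CONST → push 7. Stack: [7]
LOAD_FAST a → push -10. Stack: [7, -10]
BINARY_OP * → 7 * -10 = -70. Stack: [-70]
STORE_FAST v → v=-70. Stack: []
LOAD_FAST_LOAD_FAST v,c → push -70,19. Stack: [-70, 19]
BINARY_OP - → -70 - 19 = -89. Stack: [-89]
STORE_FAST t → t=-89. Stack: []
LOAD_FAST t → push -89. Stack: [-89]
RETURN_VALUE → return -89.

-89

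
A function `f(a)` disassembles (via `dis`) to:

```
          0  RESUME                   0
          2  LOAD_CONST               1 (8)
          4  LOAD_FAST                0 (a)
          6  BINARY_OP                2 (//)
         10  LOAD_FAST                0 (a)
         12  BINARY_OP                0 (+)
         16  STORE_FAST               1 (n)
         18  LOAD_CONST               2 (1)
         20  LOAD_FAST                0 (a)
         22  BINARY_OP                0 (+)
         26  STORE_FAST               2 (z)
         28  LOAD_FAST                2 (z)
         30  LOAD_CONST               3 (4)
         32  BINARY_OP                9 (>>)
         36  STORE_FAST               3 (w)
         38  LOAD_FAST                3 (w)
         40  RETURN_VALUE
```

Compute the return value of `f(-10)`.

LOAD_CONST → push 8. Stack: [8]
LOAD_FAST a → push -10. Stack: [8, -10]
BINARY_OP // → 8 // -10 = -1. Stack: [-1]
LOAD_FAST a → push -10. Stack: [-1, -10]
BINARY_OP + → -1 + -10 = -11. Stack: [-11]
STORE_FAST n → n=-11. Stack: []
LOAD_CONST → push 1. Stack: [1]
LOAD_FAST a → push -10. Stack: [1, -10]
BINARY_OP + → 1 + -10 = -9. Stack: [-9]
STORE_FAST z → z=-9. Stack: []
LOAD_FAST z → push -9. Stack: [-9]
LOAD_CONST → push 4. Stack: [-9, 4]
BINARY_OP >> → -9 >> 4 = -1. Stack: [-1]
STORE_FAST w → w=-1. Stack: []
LOAD_FAST w → push -1. Stack: [-1]
RETURN_VALUE → return -1.

-1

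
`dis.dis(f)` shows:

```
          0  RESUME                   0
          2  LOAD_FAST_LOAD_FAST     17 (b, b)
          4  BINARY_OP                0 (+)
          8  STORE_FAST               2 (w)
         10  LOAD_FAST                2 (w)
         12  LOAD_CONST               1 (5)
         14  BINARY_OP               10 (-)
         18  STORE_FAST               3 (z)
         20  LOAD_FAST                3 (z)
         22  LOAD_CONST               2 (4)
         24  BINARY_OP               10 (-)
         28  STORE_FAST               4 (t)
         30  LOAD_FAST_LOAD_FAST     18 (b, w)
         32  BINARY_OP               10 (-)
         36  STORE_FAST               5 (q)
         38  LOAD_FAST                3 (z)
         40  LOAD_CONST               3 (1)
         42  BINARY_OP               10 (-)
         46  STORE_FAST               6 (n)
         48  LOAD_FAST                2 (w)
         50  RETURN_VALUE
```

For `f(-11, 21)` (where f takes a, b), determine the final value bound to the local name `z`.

LOAD_FAST_LOAD_FAST b,b → push 21,21. Stack: [21, 21]
BINARY_OP + → 21 + 21 = 42. Stack: [42]
STORE_FAST w → w=42. Stack: []
LOAD_FAST w → push 42. Stack: [42]
LOAD_CONST → push 5. Stack: [42, 5]
BINARY_OP - → 42 - 5 = 37. Stack: [37]
STORE_FAST z → z=37. Stack: []
LOAD_FAST z → push 37. Stack: [37]
LOAD_CONST → push 4. Stack: [37, 4]
BINARY_OP - → 37 - 4 = 33. Stack: [33]
STORE_FAST t → t=33. Stack: []
LOAD_FAST_LOAD_FAST b,w → push 21,42. Stack: [21, 42]
BINARY_OP - → 21 - 42 = -21. Stack: [-21]
STORE_FAST q → q=-21. Stack: []
LOAD_FAST z → push 37. Stack: [37]
LOAD_CONST → push 1. Stack: [37, 1]
BINARY_OP - → 37 - 1 = 36. Stack: [36]
STORE_FAST n → n=36. Stack: []
LOAD_FAST w → push 42. Stack: [42]
RETURN_VALUE → return 42.

37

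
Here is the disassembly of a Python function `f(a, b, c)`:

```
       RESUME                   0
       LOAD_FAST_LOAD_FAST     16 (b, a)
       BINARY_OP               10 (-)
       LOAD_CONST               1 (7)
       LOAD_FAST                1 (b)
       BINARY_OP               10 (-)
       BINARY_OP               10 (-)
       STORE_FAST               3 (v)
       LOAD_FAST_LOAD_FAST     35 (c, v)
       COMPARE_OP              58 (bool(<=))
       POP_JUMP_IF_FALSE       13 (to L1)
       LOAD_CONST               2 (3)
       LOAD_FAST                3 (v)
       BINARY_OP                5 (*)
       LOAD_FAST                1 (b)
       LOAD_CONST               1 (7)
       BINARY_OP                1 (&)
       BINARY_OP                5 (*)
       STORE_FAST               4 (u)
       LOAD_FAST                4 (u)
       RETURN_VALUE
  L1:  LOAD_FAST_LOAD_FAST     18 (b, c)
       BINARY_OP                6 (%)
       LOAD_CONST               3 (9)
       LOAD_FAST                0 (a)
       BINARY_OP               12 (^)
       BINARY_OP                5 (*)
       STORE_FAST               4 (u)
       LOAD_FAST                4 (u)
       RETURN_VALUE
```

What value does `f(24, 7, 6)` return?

LOAD_FAST_LOAD_FAST b,a → push 7,24. Stack: [7, 24]
BINARY_OP - → 7 - 24 = -17. Stack: [-17]
LOAD_CONST → push 7. Stack: [-17, 7]
LOAD_FAST b → push 7. Stack: [-17, 7, 7]
BINARY_OP - → 7 - 7 = 0. Stack: [-17, 0]
BINARY_OP - → -17 - 0 = -17. Stack: [-17]
STORE_FAST v → v=-17. Stack: []
LOAD_FAST_LOAD_FAST c,v → push 6,-17. Stack: [6, -17]
COMPARE_OP bool(<=) → 6 vs -17 = False. Stack: [False]
POP_JUMP_IF_FALSE → pop False; jump. Stack: []
LOAD_FAST_LOAD_FAST b,c → push 7,6. Stack: [7, 6]
BINARY_OP % → 7 % 6 = 1. Stack: [1]
LOAD_CONST → push 9. Stack: [1, 9]
LOAD_FAST a → push 24. Stack: [1, 9, 24]
BINARY_OP ^ → 9 ^ 24 = 17. Stack: [1, 17]
BINARY_OP * → 1 * 17 = 17. Stack: [17]
STORE_FAST u → u=17. Stack: []
LOAD_FAST u → push 17. Stack: [17]
RETURN_VALUE → return 17.

17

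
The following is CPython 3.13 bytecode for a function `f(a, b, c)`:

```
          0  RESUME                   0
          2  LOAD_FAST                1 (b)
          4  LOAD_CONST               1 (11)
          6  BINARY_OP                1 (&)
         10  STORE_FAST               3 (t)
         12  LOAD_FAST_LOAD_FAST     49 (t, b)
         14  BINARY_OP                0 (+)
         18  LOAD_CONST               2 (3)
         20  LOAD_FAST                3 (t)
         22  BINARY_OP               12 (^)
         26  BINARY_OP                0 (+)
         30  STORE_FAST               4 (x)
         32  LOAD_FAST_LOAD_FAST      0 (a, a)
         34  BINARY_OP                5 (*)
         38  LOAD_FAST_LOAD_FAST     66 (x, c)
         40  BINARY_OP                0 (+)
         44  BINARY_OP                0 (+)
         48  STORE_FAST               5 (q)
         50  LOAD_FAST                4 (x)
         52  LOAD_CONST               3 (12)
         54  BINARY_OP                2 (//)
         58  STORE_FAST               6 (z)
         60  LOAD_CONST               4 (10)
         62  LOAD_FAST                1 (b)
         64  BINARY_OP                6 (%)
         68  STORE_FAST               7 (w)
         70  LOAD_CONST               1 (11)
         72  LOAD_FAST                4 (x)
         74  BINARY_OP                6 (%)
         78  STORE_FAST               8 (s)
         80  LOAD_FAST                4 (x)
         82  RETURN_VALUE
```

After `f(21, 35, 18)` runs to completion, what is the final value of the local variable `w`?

LOAD_FAST b → push 35. Stack: [35]
LOAD_CONST → push 11. Stack: [35, 11]
BINARY_OP & → 35 & 11 = 3. Stack: [3]
STORE_FAST t → t=3. Stack: []
LOAD_FAST_LOAD_FAST t,b → push 3,35. Stack: [3, 35]
BINARY_OP + → 3 + 35 = 38. Stack: [38]
LOAD_CONST → push 3. Stack: [38, 3]
LOAD_FAST t → push 3. Stack: [38, 3, 3]
BINARY_OP ^ → 3 ^ 3 = 0. Stack: [38, 0]
BINARY_OP + → 38 + 0 = 38. Stack: [38]
STORE_FAST x → x=38. Stack: []
LOAD_FAST_LOAD_FAST a,a → push 21,21. Stack: [21, 21]
BINARY_OP * → 21 * 21 = 441. Stack: [441]
LOAD_FAST_LOAD_FAST x,c → push 38,18. Stack: [441, 38, 18]
BINARY_OP + → 38 + 18 = 56. Stack: [441, 56]
BINARY_OP + → 441 + 56 = 497. Stack: [497]
STORE_FAST q → q=497. Stack: []
LOAD_FAST x → push 38. Stack: [38]
LOAD_CONST → push 12. Stack: [38, 12]
BINARY_OP // → 38 // 12 = 3. Stack: [3]
STORE_FAST z → z=3. Stack: []
LOAD_CONST → push 10. Stack: [10]
LOAD_FAST b → push 35. Stack: [10, 35]
BINARY_OP % → 10 % 35 = 10. Stack: [10]
STORE_FAST w → w=10. Stack: []
LOAD_CONST → push 11. Stack: [11]
LOAD_FAST x → push 38. Stack: [11, 38]
BINARY_OP % → 11 % 38 = 11. Stack: [11]
STORE_FAST s → s=11. Stack: []
LOAD_FAST x → push 38. Stack: [38]
RETURN_VALUE → return 38.

10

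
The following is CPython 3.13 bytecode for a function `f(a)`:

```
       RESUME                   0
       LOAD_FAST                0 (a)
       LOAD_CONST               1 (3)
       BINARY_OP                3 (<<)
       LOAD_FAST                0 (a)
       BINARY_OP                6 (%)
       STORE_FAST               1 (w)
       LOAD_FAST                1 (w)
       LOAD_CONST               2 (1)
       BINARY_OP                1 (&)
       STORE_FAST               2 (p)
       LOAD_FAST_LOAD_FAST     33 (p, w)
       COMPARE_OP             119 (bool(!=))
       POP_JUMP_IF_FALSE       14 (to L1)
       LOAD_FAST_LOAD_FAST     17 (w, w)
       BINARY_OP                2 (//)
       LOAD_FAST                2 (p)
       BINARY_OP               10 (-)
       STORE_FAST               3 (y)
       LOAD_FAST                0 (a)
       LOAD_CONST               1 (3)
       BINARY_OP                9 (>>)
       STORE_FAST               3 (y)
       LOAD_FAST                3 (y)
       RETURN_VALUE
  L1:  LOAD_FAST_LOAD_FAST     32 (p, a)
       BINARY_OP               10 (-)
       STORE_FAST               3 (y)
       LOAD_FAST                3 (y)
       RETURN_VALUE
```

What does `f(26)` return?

-26

LOAD_FAST a → push 26. Stack: [26]
LOAD_CONST → push 3. Stack: [26, 3]
BINARY_OP << → 26 << 3 = 208. Stack: [208]
LOAD_FAST a → push 26. Stack: [208, 26]
BINARY_OP % → 208 % 26 = 0. Stack: [0]
STORE_FAST w → w=0. Stack: []
LOAD_FAST w → push 0. Stack: [0]
LOAD_CONST → push 1. Stack: [0, 1]
BINARY_OP & → 0 & 1 = 0. Stack: [0]
STORE_FAST p → p=0. Stack: []
LOAD_FAST_LOAD_FAST p,w → push 0,0. Stack: [0, 0]
COMPARE_OP bool(!=) → 0 vs 0 = False. Stack: [False]
POP_JUMP_IF_FALSE → pop False; jump. Stack: []
LOAD_FAST_LOAD_FAST p,a → push 0,26. Stack: [0, 26]
BINARY_OP - → 0 - 26 = -26. Stack: [-26]
STORE_FAST y → y=-26. Stack: []
LOAD_FAST y → push -26. Stack: [-26]
RETURN_VALUE → return -26.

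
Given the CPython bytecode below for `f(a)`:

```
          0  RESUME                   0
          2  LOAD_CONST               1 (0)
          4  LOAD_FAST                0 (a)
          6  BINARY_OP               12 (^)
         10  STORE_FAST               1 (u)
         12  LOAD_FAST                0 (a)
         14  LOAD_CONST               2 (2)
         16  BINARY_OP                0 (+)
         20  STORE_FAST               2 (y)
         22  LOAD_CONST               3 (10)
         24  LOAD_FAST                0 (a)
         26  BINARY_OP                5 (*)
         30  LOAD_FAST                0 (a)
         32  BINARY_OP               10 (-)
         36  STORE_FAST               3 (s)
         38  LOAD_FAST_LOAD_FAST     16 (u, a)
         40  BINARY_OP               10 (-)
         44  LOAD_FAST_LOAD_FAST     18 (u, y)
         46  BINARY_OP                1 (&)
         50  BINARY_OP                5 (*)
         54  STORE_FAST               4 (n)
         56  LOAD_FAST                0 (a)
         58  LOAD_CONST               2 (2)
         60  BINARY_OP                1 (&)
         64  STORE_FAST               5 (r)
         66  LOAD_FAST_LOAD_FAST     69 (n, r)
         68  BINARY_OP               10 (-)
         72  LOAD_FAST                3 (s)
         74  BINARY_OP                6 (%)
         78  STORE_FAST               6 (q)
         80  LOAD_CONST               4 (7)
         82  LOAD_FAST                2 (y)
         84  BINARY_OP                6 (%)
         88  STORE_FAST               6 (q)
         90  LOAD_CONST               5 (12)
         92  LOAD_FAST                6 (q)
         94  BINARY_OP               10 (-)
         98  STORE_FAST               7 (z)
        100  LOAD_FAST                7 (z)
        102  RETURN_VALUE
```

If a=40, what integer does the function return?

5

LOAD_CONST → push 0. Stack: [0]
LOAD_FAST a → push 40. Stack: [0, 40]
BINARY_OP ^ → 0 ^ 40 = 40. Stack: [40]
STORE_FAST u → u=40. Stack: []
LOAD_FAST a → push 40. Stack: [40]
LOAD_CONST → push 2. Stack: [40, 2]
BINARY_OP + → 40 + 2 = 42. Stack: [42]
STORE_FAST y → y=42. Stack: []
LOAD_CONST → push 10. Stack: [10]
LOAD_FAST a → push 40. Stack: [10, 40]
BINARY_OP * → 10 * 40 = 400. Stack: [400]
LOAD_FAST a → push 40. Stack: [400, 40]
BINARY_OP - → 400 - 40 = 360. Stack: [360]
STORE_FAST s → s=360. Stack: []
LOAD_FAST_LOAD_FAST u,a → push 40,40. Stack: [40, 40]
BINARY_OP - → 40 - 40 = 0. Stack: [0]
LOAD_FAST_LOAD_FAST u,y → push 40,42. Stack: [0, 40, 42]
BINARY_OP & → 40 & 42 = 40. Stack: [0, 40]
BINARY_OP * → 0 * 40 = 0. Stack: [0]
STORE_FAST n → n=0. Stack: []
LOAD_FAST a → push 40. Stack: [40]
LOAD_CONST → push 2. Stack: [40, 2]
BINARY_OP & → 40 & 2 = 0. Stack: [0]
STORE_FAST r → r=0. Stack: []
LOAD_FAST_LOAD_FAST n,r → push 0,0. Stack: [0, 0]
BINARY_OP - → 0 - 0 = 0. Stack: [0]
LOAD_FAST s → push 360. Stack: [0, 360]
BINARY_OP % → 0 % 360 = 0. Stack: [0]
STORE_FAST q → q=0. Stack: []
LOAD_CONST → push 7. Stack: [7]
LOAD_FAST y → push 42. Stack: [7, 42]
BINARY_OP % → 7 % 42 = 7. Stack: [7]
STORE_FAST q → q=7. Stack: []
LOAD_CONST → push 12. Stack: [12]
LOAD_FAST q → push 7. Stack: [12, 7]
BINARY_OP - → 12 - 7 = 5. Stack: [5]
STORE_FAST z → z=5. Stack: []
LOAD_FAST z → push 5. Stack: [5]
RETURN_VALUE → return 5.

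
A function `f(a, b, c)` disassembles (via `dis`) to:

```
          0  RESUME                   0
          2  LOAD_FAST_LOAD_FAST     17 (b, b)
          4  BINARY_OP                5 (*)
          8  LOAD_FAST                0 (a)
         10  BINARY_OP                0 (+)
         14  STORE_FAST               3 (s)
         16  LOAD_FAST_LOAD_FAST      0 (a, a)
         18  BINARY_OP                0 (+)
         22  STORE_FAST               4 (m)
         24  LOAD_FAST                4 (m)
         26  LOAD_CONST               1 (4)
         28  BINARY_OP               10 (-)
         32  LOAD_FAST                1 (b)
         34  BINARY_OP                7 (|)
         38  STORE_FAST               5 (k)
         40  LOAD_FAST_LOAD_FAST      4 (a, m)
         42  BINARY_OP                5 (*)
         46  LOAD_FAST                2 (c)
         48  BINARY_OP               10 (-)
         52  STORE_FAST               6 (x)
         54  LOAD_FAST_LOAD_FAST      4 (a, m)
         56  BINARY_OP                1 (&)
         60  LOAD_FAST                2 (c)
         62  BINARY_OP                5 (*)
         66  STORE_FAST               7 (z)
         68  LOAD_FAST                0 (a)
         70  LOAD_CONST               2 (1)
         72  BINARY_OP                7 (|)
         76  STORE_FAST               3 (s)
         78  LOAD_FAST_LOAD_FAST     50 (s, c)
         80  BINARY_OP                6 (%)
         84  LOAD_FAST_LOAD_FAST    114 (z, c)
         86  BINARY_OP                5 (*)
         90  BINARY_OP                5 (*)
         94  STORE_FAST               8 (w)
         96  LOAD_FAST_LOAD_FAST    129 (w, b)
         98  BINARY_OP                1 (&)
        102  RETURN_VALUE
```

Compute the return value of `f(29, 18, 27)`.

LOAD_FAST_LOAD_FAST b,b → push 18,18. Stack: [18, 18]
BINARY_OP * → 18 * 18 = 324. Stack: [324]
LOAD_FAST a → push 29. Stack: [324, 29]
BINARY_OP + → 324 + 29 = 353. Stack: [353]
STORE_FAST s → s=353. Stack: []
LOAD_FAST_LOAD_FAST a,a → push 29,29. Stack: [29, 29]
BINARY_OP + → 29 + 29 = 58. Stack: [58]
STORE_FAST m → m=58. Stack: []
LOAD_FAST m → push 58. Stack: [58]
LOAD_CONST → push 4. Stack: [58, 4]
BINARY_OP - → 58 - 4 = 54. Stack: [54]
LOAD_FAST b → push 18. Stack: [54, 18]
BINARY_OP | → 54 | 18 = 54. Stack: [54]
STORE_FAST k → k=54. Stack: []
LOAD_FAST_LOAD_FAST a,m → push 29,58. Stack: [29, 58]
BINARY_OP * → 29 * 58 = 1682. Stack: [1682]
LOAD_FAST c → push 27. Stack: [1682, 27]
BINARY_OP - → 1682 - 27 = 1655. Stack: [1655]
STORE_FAST x → x=1655. Stack: []
LOAD_FAST_LOAD_FAST a,m → push 29,58. Stack: [29, 58]
BINARY_OP & → 29 & 58 = 24. Stack: [24]
LOAD_FAST c → push 27. Stack: [24, 27]
BINARY_OP * → 24 * 27 = 648. Stack: [648]
STORE_FAST z → z=648. Stack: []
LOAD_FAST a → push 29. Stack: [29]
LOAD_CONST → push 1. Stack: [29, 1]
BINARY_OP | → 29 | 1 = 29. Stack: [29]
STORE_FAST s → s=29. Stack: []
LOAD_FAST_LOAD_FAST s,c → push 29,27. Stack: [29, 27]
BINARY_OP % → 29 % 27 = 2. Stack: [2]
LOAD_FAST_LOAD_FAST z,c → push 648,27. Stack: [2, 648, 27]
BINARY_OP * → 648 * 27 = 17496. Stack: [2, 17496]
BINARY_OP * → 2 * 17496 = 34992. Stack: [34992]
STORE_FAST w → w=34992. Stack: []
LOAD_FAST_LOAD_FAST w,b → push 34992,18. Stack: [34992, 18]
BINARY_OP & → 34992 & 18 = 16. Stack: [16]
RETURN_VALUE → return 16.

16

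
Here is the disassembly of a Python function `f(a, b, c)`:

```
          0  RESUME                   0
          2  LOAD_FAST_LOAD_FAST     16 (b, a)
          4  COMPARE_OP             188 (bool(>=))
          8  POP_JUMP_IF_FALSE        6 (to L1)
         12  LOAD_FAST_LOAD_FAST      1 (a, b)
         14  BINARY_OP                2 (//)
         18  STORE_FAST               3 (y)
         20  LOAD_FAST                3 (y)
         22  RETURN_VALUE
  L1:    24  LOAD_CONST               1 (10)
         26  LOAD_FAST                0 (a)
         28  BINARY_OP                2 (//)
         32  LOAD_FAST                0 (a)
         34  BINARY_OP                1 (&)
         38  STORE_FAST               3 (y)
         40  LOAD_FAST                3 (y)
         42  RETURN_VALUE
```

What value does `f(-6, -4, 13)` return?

1

LOAD_FAST_LOAD_FAST b,a → push -4,-6. Stack: [-4, -6]
COMPARE_OP bool(>=) → -4 vs -6 = True. Stack: [True]
POP_JUMP_IF_FALSE → pop True; no jump. Stack: []
LOAD_FAST_LOAD_FAST a,b → push -6,-4. Stack: [-6, -4]
BINARY_OP // → -6 // -4 = 1. Stack: [1]
STORE_FAST y → y=1. Stack: []
LOAD_FAST y → push 1. Stack: [1]
RETURN_VALUE → return 1.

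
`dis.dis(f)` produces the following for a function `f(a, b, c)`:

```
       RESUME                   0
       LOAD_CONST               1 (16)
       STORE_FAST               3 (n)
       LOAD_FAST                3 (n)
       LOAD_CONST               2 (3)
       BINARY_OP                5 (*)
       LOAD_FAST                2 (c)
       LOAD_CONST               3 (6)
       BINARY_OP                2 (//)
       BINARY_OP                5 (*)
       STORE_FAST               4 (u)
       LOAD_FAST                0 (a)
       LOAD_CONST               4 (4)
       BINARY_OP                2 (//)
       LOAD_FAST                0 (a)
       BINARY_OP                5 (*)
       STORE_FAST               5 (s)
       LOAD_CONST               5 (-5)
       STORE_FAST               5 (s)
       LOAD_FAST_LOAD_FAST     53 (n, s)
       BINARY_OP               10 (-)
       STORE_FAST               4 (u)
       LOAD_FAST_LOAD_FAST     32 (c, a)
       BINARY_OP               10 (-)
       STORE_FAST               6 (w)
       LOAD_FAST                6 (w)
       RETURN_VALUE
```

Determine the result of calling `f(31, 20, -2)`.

-33

LOAD_CONST → push 16. Stack: [16]
STORE_FAST n → n=16. Stack: []
LOAD_FAST n → push 16. Stack: [16]
LOAD_CONST → push 3. Stack: [16, 3]
BINARY_OP * → 16 * 3 = 48. Stack: [48]
LOAD_FAST c → push -2. Stack: [48, -2]
LOAD_CONST → push 6. Stack: [48, -2, 6]
BINARY_OP // → -2 // 6 = -1. Stack: [48, -1]
BINARY_OP * → 48 * -1 = -48. Stack: [-48]
STORE_FAST u → u=-48. Stack: []
LOAD_FAST a → push 31. Stack: [31]
LOAD_CONST → push 4. Stack: [31, 4]
BINARY_OP // → 31 // 4 = 7. Stack: [7]
LOAD_FAST a → push 31. Stack: [7, 31]
BINARY_OP * → 7 * 31 = 217. Stack: [217]
STORE_FAST s → s=217. Stack: []
LOAD_CONST → push -5. Stack: [-5]
STORE_FAST s → s=-5. Stack: []
LOAD_FAST_LOAD_FAST n,s → push 16,-5. Stack: [16, -5]
BINARY_OP - → 16 - -5 = 21. Stack: [21]
STORE_FAST u → u=21. Stack: []
LOAD_FAST_LOAD_FAST c,a → push -2,31. Stack: [-2, 31]
BINARY_OP - → -2 - 31 = -33. Stack: [-33]
STORE_FAST w → w=-33. Stack: []
LOAD_FAST w → push -33. Stack: [-33]
RETURN_VALUE → return -33.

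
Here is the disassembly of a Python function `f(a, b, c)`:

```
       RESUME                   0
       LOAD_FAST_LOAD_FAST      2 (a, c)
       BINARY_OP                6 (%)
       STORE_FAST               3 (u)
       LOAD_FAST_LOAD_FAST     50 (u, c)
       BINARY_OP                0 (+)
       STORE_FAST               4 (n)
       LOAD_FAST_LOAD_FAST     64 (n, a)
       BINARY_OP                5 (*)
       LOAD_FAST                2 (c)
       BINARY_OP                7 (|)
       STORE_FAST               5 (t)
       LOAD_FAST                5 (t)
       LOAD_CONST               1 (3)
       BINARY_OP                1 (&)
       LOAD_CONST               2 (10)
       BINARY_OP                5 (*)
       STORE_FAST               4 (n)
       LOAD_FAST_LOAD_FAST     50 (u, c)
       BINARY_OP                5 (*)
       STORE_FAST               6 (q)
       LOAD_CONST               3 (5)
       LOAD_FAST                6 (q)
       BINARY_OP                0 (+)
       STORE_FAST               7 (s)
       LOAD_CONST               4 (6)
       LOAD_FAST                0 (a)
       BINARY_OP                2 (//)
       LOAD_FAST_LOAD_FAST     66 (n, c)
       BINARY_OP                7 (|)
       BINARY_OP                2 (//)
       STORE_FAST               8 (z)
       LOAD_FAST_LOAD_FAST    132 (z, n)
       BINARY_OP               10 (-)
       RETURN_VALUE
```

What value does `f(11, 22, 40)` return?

-10

LOAD_FAST_LOAD_FAST a,c → push 11,40. Stack: [11, 40]
BINARY_OP % → 11 % 40 = 11. Stack: [11]
STORE_FAST u → u=11. Stack: []
LOAD_FAST_LOAD_FAST u,c → push 11,40. Stack: [11, 40]
BINARY_OP + → 11 + 40 = 51. Stack: [51]
STORE_FAST n → n=51. Stack: []
LOAD_FAST_LOAD_FAST n,a → push 51,11. Stack: [51, 11]
BINARY_OP * → 51 * 11 = 561. Stack: [561]
LOAD_FAST c → push 40. Stack: [561, 40]
BINARY_OP | → 561 | 40 = 569. Stack: [569]
STORE_FAST t → t=569. Stack: []
LOAD_FAST t → push 569. Stack: [569]
LOAD_CONST → push 3. Stack: [569, 3]
BINARY_OP & → 569 & 3 = 1. Stack: [1]
LOAD_CONST → push 10. Stack: [1, 10]
BINARY_OP * → 1 * 10 = 10. Stack: [10]
STORE_FAST n → n=10. Stack: []
LOAD_FAST_LOAD_FAST u,c → push 11,40. Stack: [11, 40]
BINARY_OP * → 11 * 40 = 440. Stack: [440]
STORE_FAST q → q=440. Stack: []
LOAD_CONST → push 5. Stack: [5]
LOAD_FAST q → push 440. Stack: [5, 440]
BINARY_OP + → 5 + 440 = 445. Stack: [445]
STORE_FAST s → s=445. Stack: []
LOAD_CONST → push 6. Stack: [6]
LOAD_FAST a → push 11. Stack: [6, 11]
BINARY_OP // → 6 // 11 = 0. Stack: [0]
LOAD_FAST_LOAD_FAST n,c → push 10,40. Stack: [0, 10, 40]
BINARY_OP | → 10 | 40 = 42. Stack: [0, 42]
BINARY_OP // → 0 // 42 = 0. Stack: [0]
STORE_FAST z → z=0. Stack: []
LOAD_FAST_LOAD_FAST z,n → push 0,10. Stack: [0, 10]
BINARY_OP - → 0 - 10 = -10. Stack: [-10]
RETURN_VALUE → return -10.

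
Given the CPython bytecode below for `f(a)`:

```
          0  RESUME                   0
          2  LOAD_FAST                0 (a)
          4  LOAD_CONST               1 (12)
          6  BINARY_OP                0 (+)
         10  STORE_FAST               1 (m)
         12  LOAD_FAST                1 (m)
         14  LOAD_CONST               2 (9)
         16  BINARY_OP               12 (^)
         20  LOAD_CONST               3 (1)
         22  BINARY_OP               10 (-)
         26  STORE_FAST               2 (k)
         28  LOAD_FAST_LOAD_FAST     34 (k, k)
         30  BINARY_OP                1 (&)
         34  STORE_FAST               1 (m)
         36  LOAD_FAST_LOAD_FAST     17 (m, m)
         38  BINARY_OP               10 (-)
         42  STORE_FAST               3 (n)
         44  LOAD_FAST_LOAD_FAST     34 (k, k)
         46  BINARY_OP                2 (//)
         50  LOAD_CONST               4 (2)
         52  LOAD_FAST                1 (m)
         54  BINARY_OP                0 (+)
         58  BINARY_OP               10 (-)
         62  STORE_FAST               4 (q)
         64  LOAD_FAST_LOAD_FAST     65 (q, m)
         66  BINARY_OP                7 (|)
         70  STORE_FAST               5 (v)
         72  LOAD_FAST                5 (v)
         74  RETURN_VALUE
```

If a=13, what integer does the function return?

-1

LOAD_FAST a → push 13. Stack: [13]
LOAD_CONST → push 12. Stack: [13, 12]
BINARY_OP + → 13 + 12 = 25. Stack: [25]
STORE_FAST m → m=25. Stack: []
LOAD_FAST m → push 25. Stack: [25]
LOAD_CONST → push 9. Stack: [25, 9]
BINARY_OP ^ → 25 ^ 9 = 16. Stack: [16]
LOAD_CONST → push 1. Stack: [16, 1]
BINARY_OP - → 16 - 1 = 15. Stack: [15]
STORE_FAST k → k=15. Stack: []
LOAD_FAST_LOAD_FAST k,k → push 15,15. Stack: [15, 15]
BINARY_OP & → 15 & 15 = 15. Stack: [15]
STORE_FAST m → m=15. Stack: []
LOAD_FAST_LOAD_FAST m,m → push 15,15. Stack: [15, 15]
BINARY_OP - → 15 - 15 = 0. Stack: [0]
STORE_FAST n → n=0. Stack: []
LOAD_FAST_LOAD_FAST k,k → push 15,15. Stack: [15, 15]
BINARY_OP // → 15 // 15 = 1. Stack: [1]
LOAD_CONST → push 2. Stack: [1, 2]
LOAD_FAST m → push 15. Stack: [1, 2, 15]
BINARY_OP + → 2 + 15 = 17. Stack: [1, 17]
BINARY_OP - → 1 - 17 = -16. Stack: [-16]
STORE_FAST q → q=-16. Stack: []
LOAD_FAST_LOAD_FAST q,m → push -16,15. Stack: [-16, 15]
BINARY_OP | → -16 | 15 = -1. Stack: [-1]
STORE_FAST v → v=-1. Stack: []
LOAD_FAST v → push -1. Stack: [-1]
RETURN_VALUE → return -1.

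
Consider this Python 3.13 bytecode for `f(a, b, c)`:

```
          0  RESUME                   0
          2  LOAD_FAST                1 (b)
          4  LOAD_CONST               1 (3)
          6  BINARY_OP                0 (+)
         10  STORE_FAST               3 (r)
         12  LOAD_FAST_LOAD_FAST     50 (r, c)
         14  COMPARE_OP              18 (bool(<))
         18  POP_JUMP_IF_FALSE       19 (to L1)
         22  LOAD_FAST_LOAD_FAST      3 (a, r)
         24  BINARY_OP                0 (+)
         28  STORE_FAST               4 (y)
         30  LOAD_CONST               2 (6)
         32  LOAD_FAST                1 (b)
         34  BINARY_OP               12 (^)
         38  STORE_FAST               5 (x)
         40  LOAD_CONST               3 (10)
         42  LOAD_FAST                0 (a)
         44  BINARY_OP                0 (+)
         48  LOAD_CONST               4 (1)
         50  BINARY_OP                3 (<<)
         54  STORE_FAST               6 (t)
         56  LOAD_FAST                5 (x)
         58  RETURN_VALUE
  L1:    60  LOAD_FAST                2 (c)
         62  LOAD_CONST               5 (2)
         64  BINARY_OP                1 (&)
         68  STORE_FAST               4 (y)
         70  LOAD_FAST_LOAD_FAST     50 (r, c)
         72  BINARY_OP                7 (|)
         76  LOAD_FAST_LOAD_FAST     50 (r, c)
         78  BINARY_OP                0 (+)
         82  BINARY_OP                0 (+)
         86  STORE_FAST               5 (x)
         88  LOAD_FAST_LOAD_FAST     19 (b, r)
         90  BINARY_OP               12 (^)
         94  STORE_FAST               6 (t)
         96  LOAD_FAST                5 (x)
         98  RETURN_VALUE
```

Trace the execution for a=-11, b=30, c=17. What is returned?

LOAD_FAST b → push 30. Stack: [30]
LOAD_CONST → push 3. Stack: [30, 3]
BINARY_OP + → 30 + 3 = 33. Stack: [33]
STORE_FAST r → r=33. Stack: []
LOAD_FAST_LOAD_FAST r,c → push 33,17. Stack: [33, 17]
COMPARE_OP bool(<) → 33 vs 17 = False. Stack: [False]
POP_JUMP_IF_FALSE → pop False; jump. Stack: []
LOAD_FAST c → push 17. Stack: [17]
LOAD_CONST → push 2. Stack: [17, 2]
BINARY_OP & → 17 & 2 = 0. Stack: [0]
STORE_FAST y → y=0. Stack: []
LOAD_FAST_LOAD_FAST r,c → push 33,17. Stack: [33, 17]
BINARY_OP | → 33 | 17 = 49. Stack: [49]
LOAD_FAST_LOAD_FAST r,c → push 33,17. Stack: [49, 33, 17]
BINARY_OP + → 33 + 17 = 50. Stack: [49, 50]
BINARY_OP + → 49 + 50 = 99. Stack: [99]
STORE_FAST x → x=99. Stack: []
LOAD_FAST_LOAD_FAST b,r → push 30,33. Stack: [30, 33]
BINARY_OP ^ → 30 ^ 33 = 63. Stack: [63]
STORE_FAST t → t=63. Stack: []
LOAD_FAST x → push 99. Stack: [99]
RETURN_VALUE → return 99.

99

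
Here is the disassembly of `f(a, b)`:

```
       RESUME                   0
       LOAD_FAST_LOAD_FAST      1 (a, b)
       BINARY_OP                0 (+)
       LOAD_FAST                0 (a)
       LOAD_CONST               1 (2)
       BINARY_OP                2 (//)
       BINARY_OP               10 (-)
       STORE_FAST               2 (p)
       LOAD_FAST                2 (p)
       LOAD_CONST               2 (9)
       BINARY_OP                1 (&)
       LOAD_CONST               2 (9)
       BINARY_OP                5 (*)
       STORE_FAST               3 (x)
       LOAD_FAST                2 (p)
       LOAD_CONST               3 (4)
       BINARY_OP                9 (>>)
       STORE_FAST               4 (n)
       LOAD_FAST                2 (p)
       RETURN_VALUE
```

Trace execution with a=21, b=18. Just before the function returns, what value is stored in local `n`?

1

LOAD_FAST_LOAD_FAST a,b → push 21,18. Stack: [21, 18]
BINARY_OP + → 21 + 18 = 39. Stack: [39]
LOAD_FAST a → push 21. Stack: [39, 21]
LOAD_CONST → push 2. Stack: [39, 21, 2]
BINARY_OP // → 21 // 2 = 10. Stack: [39, 10]
BINARY_OP - → 39 - 10 = 29. Stack: [29]
STORE_FAST p → p=29. Stack: []
LOAD_FAST p → push 29. Stack: [29]
LOAD_CONST → push 9. Stack: [29, 9]
BINARY_OP & → 29 & 9 = 9. Stack: [9]
LOAD_CONST → push 9. Stack: [9, 9]
BINARY_OP * → 9 * 9 = 81. Stack: [81]
STORE_FAST x → x=81. Stack: []
LOAD_FAST p → push 29. Stack: [29]
LOAD_CONST → push 4. Stack: [29, 4]
BINARY_OP >> → 29 >> 4 = 1. Stack: [1]
STORE_FAST n → n=1. Stack: []
LOAD_FAST p → push 29. Stack: [29]
RETURN_VALUE → return 29.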